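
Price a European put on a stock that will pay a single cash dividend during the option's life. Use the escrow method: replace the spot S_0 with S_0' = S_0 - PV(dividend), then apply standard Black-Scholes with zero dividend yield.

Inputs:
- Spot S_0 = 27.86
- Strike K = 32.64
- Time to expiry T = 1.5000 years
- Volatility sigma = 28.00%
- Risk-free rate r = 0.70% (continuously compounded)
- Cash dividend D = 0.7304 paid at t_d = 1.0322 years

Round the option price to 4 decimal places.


Answer: Price = 7.1324

Derivation:
PV(D) = D * exp(-r * t_d) = 0.7304 * 0.99280064 = 0.72514159
S_0' = S_0 - PV(D) = 27.8600 - 0.72514159 = 27.13485841
d1 = (ln(S_0'/K) + (r + sigma^2/2)*T) / (sigma*sqrt(T)) = -0.33656963
d2 = d1 - sigma*sqrt(T) = -0.67949820
exp(-rT) = 0.98955493
N(-d1) = 0.63177932; N(-d2) = 0.75158887
P = K * exp(-rT) * N(-d2) - S_0' * N(-d1) = 32.6400 * 0.98955493 * 0.75158887 - 27.13485841 * 0.63177932 = 7.1324


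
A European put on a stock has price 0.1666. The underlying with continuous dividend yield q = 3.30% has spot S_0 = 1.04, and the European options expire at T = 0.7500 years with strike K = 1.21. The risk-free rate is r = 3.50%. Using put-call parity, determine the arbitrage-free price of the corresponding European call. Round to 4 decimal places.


Answer: Call price = 0.0025

Derivation:
Put-call parity: C - P = S_0 * exp(-qT) - K * exp(-rT).
S_0 * exp(-qT) = 1.0400 * 0.97555377 = 1.01457592
K * exp(-rT) = 1.2100 * 0.97409154 = 1.17865076
C = P + S*exp(-qT) - K*exp(-rT)
C = 0.1666 + 1.01457592 - 1.17865076 = 0.0025


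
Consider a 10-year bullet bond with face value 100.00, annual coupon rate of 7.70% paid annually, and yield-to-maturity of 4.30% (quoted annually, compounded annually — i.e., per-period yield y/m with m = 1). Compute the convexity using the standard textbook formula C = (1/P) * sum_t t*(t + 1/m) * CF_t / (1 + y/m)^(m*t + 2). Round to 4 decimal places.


Answer: Convexity = 69.9339

Derivation:
Coupon per period c = face * coupon_rate / m = 7.700000
Periods per year m = 1; per-period yield y/m = 0.043000
Number of cashflows N = 10
Cashflows (t years, CF_t, discount factor 1/(1+y/m)^(m*t), PV):
  t = 1.0000: CF_t = 7.700000, DF = 0.958773, PV = 7.382550
  t = 2.0000: CF_t = 7.700000, DF = 0.919245, PV = 7.078188
  t = 3.0000: CF_t = 7.700000, DF = 0.881347, PV = 6.786374
  t = 4.0000: CF_t = 7.700000, DF = 0.845012, PV = 6.506591
  t = 5.0000: CF_t = 7.700000, DF = 0.810174, PV = 6.238342
  t = 6.0000: CF_t = 7.700000, DF = 0.776773, PV = 5.981152
  t = 7.0000: CF_t = 7.700000, DF = 0.744749, PV = 5.734566
  t = 8.0000: CF_t = 7.700000, DF = 0.714045, PV = 5.498146
  t = 9.0000: CF_t = 7.700000, DF = 0.684607, PV = 5.271473
  t = 10.0000: CF_t = 107.700000, DF = 0.656382, PV = 70.692383
Price P = sum_t PV_t = 127.169765
Convexity numerator sum_t t*(t + 1/m) * CF_t / (1+y/m)^(m*t + 2):
  t = 1.0000: term = 13.572748
  t = 2.0000: term = 39.039545
  t = 3.0000: term = 74.860105
  t = 4.0000: term = 119.623050
  t = 5.0000: term = 172.036984
  t = 6.0000: term = 230.922127
  t = 7.0000: term = 295.202463
  t = 8.0000: term = 363.898393
  t = 9.0000: term = 436.119838
  t = 10.0000: term = 7148.199871
Convexity = (1/P) * sum = 8893.475122 / 127.169765 = 69.933880


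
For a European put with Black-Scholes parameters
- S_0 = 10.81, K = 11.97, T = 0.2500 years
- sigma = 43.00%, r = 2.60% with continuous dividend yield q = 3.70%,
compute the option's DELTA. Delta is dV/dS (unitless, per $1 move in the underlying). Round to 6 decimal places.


Answer: Delta = -0.641837

Derivation:
d1 = -0.3793925019; d2 = -0.5943925019
phi(d1) = 0.3712395013; exp(-qT) = 0.9907926496; exp(-rT) = 0.9935210793
N(-d1) = 0.6478017912
Delta = -exp(-qT) * N(-d1) = -0.9907926496 * 0.6478017912 = -0.641837


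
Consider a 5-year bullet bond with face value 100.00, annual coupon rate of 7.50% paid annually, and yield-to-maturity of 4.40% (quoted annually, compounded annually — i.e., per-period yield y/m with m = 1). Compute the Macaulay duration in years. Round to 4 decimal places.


Coupon per period c = face * coupon_rate / m = 7.500000
Periods per year m = 1; per-period yield y/m = 0.044000
Number of cashflows N = 5
Cashflows (t years, CF_t, discount factor 1/(1+y/m)^(m*t), PV):
  t = 1.0000: CF_t = 7.500000, DF = 0.957854, PV = 7.183908
  t = 2.0000: CF_t = 7.500000, DF = 0.917485, PV = 6.881138
  t = 3.0000: CF_t = 7.500000, DF = 0.878817, PV = 6.591128
  t = 4.0000: CF_t = 7.500000, DF = 0.841779, PV = 6.313341
  t = 5.0000: CF_t = 107.500000, DF = 0.806302, PV = 86.677419
Price P = sum_t PV_t = 113.646935
Macaulay numerator sum_t t * PV_t:
  t * PV_t at t = 1.0000: 7.183908
  t * PV_t at t = 2.0000: 13.762276
  t * PV_t at t = 3.0000: 19.773385
  t * PV_t at t = 4.0000: 25.253365
  t * PV_t at t = 5.0000: 433.387095
Macaulay duration D = (sum_t t * PV_t) / P = 499.360029 / 113.646935 = 4.393960

Answer: Macaulay duration = 4.3940 years


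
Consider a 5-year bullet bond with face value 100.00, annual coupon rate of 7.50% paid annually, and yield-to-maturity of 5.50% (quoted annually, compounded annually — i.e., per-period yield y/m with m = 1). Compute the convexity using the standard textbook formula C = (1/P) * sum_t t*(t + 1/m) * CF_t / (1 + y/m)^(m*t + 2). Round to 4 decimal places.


Answer: Convexity = 22.5145

Derivation:
Coupon per period c = face * coupon_rate / m = 7.500000
Periods per year m = 1; per-period yield y/m = 0.055000
Number of cashflows N = 5
Cashflows (t years, CF_t, discount factor 1/(1+y/m)^(m*t), PV):
  t = 1.0000: CF_t = 7.500000, DF = 0.947867, PV = 7.109005
  t = 2.0000: CF_t = 7.500000, DF = 0.898452, PV = 6.738393
  t = 3.0000: CF_t = 7.500000, DF = 0.851614, PV = 6.387102
  t = 4.0000: CF_t = 7.500000, DF = 0.807217, PV = 6.054126
  t = 5.0000: CF_t = 107.500000, DF = 0.765134, PV = 82.251943
Price P = sum_t PV_t = 108.540569
Convexity numerator sum_t t*(t + 1/m) * CF_t / (1+y/m)^(m*t + 2):
  t = 1.0000: term = 12.774205
  t = 2.0000: term = 36.324753
  t = 3.0000: term = 68.862092
  t = 4.0000: term = 108.786875
  t = 5.0000: term = 2216.983708
Convexity = (1/P) * sum = 2443.731633 / 108.540569 = 22.514454


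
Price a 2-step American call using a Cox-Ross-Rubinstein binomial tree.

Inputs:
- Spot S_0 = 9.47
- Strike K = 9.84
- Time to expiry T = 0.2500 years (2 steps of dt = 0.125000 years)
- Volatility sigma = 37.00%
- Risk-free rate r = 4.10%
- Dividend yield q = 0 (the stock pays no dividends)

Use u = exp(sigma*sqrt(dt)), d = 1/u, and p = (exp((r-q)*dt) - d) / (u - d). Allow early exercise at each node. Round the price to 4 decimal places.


dt = T/N = 0.125000
u = exp(sigma*sqrt(dt)) = 1.139757; d = 1/u = 0.877380
p = (exp((r-q)*dt) - d) / (u - d) = 0.486926
Discount per step: exp(-r*dt) = 0.994888
Stock lattice S(k, i) with i counting down-moves:
  k=0: S(0,0) = 9.4700
  k=1: S(1,0) = 10.7935; S(1,1) = 8.3088
  k=2: S(2,0) = 12.3020; S(2,1) = 9.4700; S(2,2) = 7.2900
Terminal payoffs V(N, i) = max(S_T - K, 0):
  V(2,0) = 2.461958; V(2,1) = 0.000000; V(2,2) = 0.000000
Backward induction: V(k, i) = exp(-r*dt) * [p * V(k+1, i) + (1-p) * V(k+1, i+1)]; then take max(V_cont, immediate exercise) for American.
  V(1,0) = exp(-r*dt) * [p*2.461958 + (1-p)*0.000000] = 1.192663; exercise = 0.953495; V(1,0) = max -> 1.192663
  V(1,1) = exp(-r*dt) * [p*0.000000 + (1-p)*0.000000] = 0.000000; exercise = 0.000000; V(1,1) = max -> 0.000000
  V(0,0) = exp(-r*dt) * [p*1.192663 + (1-p)*0.000000] = 0.577770; exercise = 0.000000; V(0,0) = max -> 0.577770

Answer: Price = V(0,0) = 0.5778


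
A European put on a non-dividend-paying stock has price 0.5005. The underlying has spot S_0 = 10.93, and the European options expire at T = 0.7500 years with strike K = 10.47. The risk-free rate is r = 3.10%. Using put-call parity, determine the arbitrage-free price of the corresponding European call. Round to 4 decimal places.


Answer: Call price = 1.2011

Derivation:
Put-call parity: C - P = S_0 * exp(-qT) - K * exp(-rT).
S_0 * exp(-qT) = 10.9300 * 1.00000000 = 10.93000000
K * exp(-rT) = 10.4700 * 0.97701820 = 10.22938054
C = P + S*exp(-qT) - K*exp(-rT)
C = 0.5005 + 10.93000000 - 10.22938054 = 1.2011


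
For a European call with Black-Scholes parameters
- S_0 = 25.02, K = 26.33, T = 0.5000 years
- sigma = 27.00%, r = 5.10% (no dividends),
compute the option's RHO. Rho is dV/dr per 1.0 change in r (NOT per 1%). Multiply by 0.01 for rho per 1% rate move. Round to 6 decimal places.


Answer: Rho = 5.253498

Derivation:
d1 = -0.0382805009; d2 = -0.2291993318
phi(d1) = 0.3986500831; exp(-qT) = 1.0000000000; exp(-rT) = 0.9748223790
N(d2) = 0.4093569960
Rho = K*T*exp(-rT)*N(d2) = 26.3300 * 0.5000 * 0.9748223790 * 0.4093569960 = 5.253498


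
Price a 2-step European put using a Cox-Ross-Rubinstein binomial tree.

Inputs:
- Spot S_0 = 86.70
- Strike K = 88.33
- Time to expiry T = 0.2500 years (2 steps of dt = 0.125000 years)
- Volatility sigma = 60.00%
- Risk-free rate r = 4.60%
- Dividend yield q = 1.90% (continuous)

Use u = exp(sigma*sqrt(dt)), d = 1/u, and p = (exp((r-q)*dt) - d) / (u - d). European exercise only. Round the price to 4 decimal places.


Answer: Price = V(0,0) = 10.0772

Derivation:
dt = T/N = 0.125000
u = exp(sigma*sqrt(dt)) = 1.236311; d = 1/u = 0.808858
p = (exp((r-q)*dt) - d) / (u - d) = 0.455074
Discount per step: exp(-r*dt) = 0.994266
Stock lattice S(k, i) with i counting down-moves:
  k=0: S(0,0) = 86.7000
  k=1: S(1,0) = 107.1882; S(1,1) = 70.1280
  k=2: S(2,0) = 132.5179; S(2,1) = 86.7000; S(2,2) = 56.7236
Terminal payoffs V(N, i) = max(K - S_T, 0):
  V(2,0) = 0.000000; V(2,1) = 1.630000; V(2,2) = 31.606430
Backward induction: V(k, i) = exp(-r*dt) * [p * V(k+1, i) + (1-p) * V(k+1, i+1)].
  V(1,0) = exp(-r*dt) * [p*0.000000 + (1-p)*1.630000] = 0.883137
  V(1,1) = exp(-r*dt) * [p*1.630000 + (1-p)*31.606430] = 17.861937
  V(0,0) = exp(-r*dt) * [p*0.883137 + (1-p)*17.861937] = 10.077217


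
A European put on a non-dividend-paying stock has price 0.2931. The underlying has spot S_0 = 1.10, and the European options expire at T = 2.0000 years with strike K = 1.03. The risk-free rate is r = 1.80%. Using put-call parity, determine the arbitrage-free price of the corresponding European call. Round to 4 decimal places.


Answer: Call price = 0.3995

Derivation:
Put-call parity: C - P = S_0 * exp(-qT) - K * exp(-rT).
S_0 * exp(-qT) = 1.1000 * 1.00000000 = 1.10000000
K * exp(-rT) = 1.0300 * 0.96464029 = 0.99357950
C = P + S*exp(-qT) - K*exp(-rT)
C = 0.2931 + 1.10000000 - 0.99357950 = 0.3995


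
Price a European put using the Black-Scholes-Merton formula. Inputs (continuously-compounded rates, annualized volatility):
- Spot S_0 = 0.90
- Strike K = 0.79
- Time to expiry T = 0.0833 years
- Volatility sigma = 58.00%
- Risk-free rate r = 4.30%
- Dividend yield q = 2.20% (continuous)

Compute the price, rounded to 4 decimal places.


Answer: Price = 0.0172

Derivation:
d1 = (ln(S/K) + (r - q + 0.5*sigma^2) * T) / (sigma * sqrt(T)) = 0.87290231
d2 = d1 - sigma * sqrt(T) = 0.70550422
exp(-rT) = 0.99642451; exp(-qT) = 0.99816908
P = K * exp(-rT) * N(-d2) - S_0 * exp(-qT) * N(-d1)
N(-d1) = 0.19135816; N(-d2) = 0.24024825
P = 0.7900 * 0.99642451 * 0.24024825 - 0.9000 * 0.99816908 * 0.19135816 = 0.0172


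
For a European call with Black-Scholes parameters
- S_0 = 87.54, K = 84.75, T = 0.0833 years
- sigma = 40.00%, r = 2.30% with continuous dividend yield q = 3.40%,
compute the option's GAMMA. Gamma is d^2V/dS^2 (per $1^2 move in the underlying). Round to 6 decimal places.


d1 = 0.3303489873; d2 = 0.2149020298
phi(d1) = 0.3777571463; exp(-qT) = 0.9971718069; exp(-rT) = 0.9980859342
Gamma = exp(-qT) * phi(d1) / (S * sigma * sqrt(T)) = 0.9971718069 * 0.3777571463 / (87.5400 * 0.4000 * 0.2886173938) = 0.037273

Answer: Gamma = 0.037273


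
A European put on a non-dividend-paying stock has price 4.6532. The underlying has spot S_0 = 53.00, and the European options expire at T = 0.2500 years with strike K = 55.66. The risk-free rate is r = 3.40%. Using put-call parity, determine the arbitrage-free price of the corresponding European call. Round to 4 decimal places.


Answer: Call price = 2.4643

Derivation:
Put-call parity: C - P = S_0 * exp(-qT) - K * exp(-rT).
S_0 * exp(-qT) = 53.0000 * 1.00000000 = 53.00000000
K * exp(-rT) = 55.6600 * 0.99153602 = 55.18889503
C = P + S*exp(-qT) - K*exp(-rT)
C = 4.6532 + 53.00000000 - 55.18889503 = 2.4643


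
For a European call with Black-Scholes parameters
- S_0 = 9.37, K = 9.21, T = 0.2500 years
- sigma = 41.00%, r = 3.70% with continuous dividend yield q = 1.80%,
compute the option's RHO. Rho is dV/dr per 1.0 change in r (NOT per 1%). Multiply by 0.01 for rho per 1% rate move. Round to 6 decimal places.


d1 = 0.2096865658; d2 = 0.0046865658
phi(d1) = 0.3902675454; exp(-qT) = 0.9955101098; exp(-rT) = 0.9907926496
N(d2) = 0.5018696624
Rho = K*T*exp(-rT)*N(d2) = 9.2100 * 0.2500 * 0.9907926496 * 0.5018696624 = 1.144915

Answer: Rho = 1.144915


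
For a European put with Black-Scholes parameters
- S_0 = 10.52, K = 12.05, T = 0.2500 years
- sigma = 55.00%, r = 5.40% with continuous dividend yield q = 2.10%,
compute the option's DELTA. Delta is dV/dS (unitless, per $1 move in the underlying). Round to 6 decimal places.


Answer: Delta = -0.624602

Derivation:
d1 = -0.3262689186; d2 = -0.6012689186
phi(d1) = 0.3782634998; exp(-qT) = 0.9947637572; exp(-rT) = 0.9865907163
N(-d1) = 0.6278895490
Delta = -exp(-qT) * N(-d1) = -0.9947637572 * 0.6278895490 = -0.624602


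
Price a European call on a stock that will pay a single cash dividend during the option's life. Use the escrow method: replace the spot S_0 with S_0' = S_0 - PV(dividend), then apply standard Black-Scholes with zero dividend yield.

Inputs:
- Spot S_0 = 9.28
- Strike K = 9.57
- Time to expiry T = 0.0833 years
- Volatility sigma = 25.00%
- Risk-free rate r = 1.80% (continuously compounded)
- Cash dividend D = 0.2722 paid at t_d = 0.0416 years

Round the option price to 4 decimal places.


PV(D) = D * exp(-r * t_d) = 0.2722 * 0.99925148 = 0.27199625
S_0' = S_0 - PV(D) = 9.2800 - 0.27199625 = 9.00800375
d1 = (ln(S_0'/K) + (r + sigma^2/2)*T) / (sigma*sqrt(T)) = -0.78189595
d2 = d1 - sigma*sqrt(T) = -0.85405030
exp(-rT) = 0.99850172
N(d1) = 0.21713786; N(d2) = 0.19653856
C = S_0' * N(d1) - K * exp(-rT) * N(d2) = 9.00800375 * 0.21713786 - 9.5700 * 0.99850172 * 0.19653856 = 0.0779

Answer: Price = 0.0779


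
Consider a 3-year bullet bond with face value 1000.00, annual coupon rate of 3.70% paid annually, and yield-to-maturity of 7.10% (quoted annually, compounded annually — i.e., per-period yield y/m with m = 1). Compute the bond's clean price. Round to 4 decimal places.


Answer: Price = 910.9360

Derivation:
Coupon per period c = face * coupon_rate / m = 37.000000
Periods per year m = 1; per-period yield y/m = 0.071000
Number of cashflows N = 3
Cashflows (t years, CF_t, discount factor 1/(1+y/m)^(m*t), PV):
  t = 1.0000: CF_t = 37.000000, DF = 0.933707, PV = 34.547152
  t = 2.0000: CF_t = 37.000000, DF = 0.871808, PV = 32.256911
  t = 3.0000: CF_t = 1037.000000, DF = 0.814013, PV = 844.131961
Price P = sum_t PV_t = 910.936024


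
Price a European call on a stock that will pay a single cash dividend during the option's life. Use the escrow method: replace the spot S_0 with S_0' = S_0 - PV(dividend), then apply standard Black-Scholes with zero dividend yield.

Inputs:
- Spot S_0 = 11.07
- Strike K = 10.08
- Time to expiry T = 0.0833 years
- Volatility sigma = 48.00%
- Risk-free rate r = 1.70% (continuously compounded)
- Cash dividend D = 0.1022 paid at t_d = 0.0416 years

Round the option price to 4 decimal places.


PV(D) = D * exp(-r * t_d) = 0.1022 * 0.99929305 = 0.10212775
S_0' = S_0 - PV(D) = 11.0700 - 0.10212775 = 10.96787225
d1 = (ln(S_0'/K) + (r + sigma^2/2)*T) / (sigma*sqrt(T)) = 0.68883937
d2 = d1 - sigma*sqrt(T) = 0.55030303
exp(-rT) = 0.99858490
N(d1) = 0.75453782; N(d2) = 0.70894423
C = S_0' * N(d1) - K * exp(-rT) * N(d2) = 10.96787225 * 0.75453782 - 10.0800 * 0.99858490 * 0.70894423 = 1.1396

Answer: Price = 1.1396


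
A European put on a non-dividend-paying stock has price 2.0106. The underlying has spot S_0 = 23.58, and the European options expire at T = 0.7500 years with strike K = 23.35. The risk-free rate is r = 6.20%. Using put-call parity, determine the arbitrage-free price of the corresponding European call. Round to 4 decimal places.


Answer: Call price = 3.3015

Derivation:
Put-call parity: C - P = S_0 * exp(-qT) - K * exp(-rT).
S_0 * exp(-qT) = 23.5800 * 1.00000000 = 23.58000000
K * exp(-rT) = 23.3500 * 0.95456456 = 22.28908249
C = P + S*exp(-qT) - K*exp(-rT)
C = 2.0106 + 23.58000000 - 22.28908249 = 3.3015


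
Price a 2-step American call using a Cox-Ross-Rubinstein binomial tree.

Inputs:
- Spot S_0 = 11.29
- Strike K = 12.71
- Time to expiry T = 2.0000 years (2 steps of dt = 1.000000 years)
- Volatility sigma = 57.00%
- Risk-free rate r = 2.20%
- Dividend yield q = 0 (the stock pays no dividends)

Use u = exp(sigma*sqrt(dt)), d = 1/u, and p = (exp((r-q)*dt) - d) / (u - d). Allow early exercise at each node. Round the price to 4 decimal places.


Answer: Price = V(0,0) = 3.1173

Derivation:
dt = T/N = 1.000000
u = exp(sigma*sqrt(dt)) = 1.768267; d = 1/u = 0.565525
p = (exp((r-q)*dt) - d) / (u - d) = 0.379731
Discount per step: exp(-r*dt) = 0.978240
Stock lattice S(k, i) with i counting down-moves:
  k=0: S(0,0) = 11.2900
  k=1: S(1,0) = 19.9637; S(1,1) = 6.3848
  k=2: S(2,0) = 35.3012; S(2,1) = 11.2900; S(2,2) = 3.6108
Terminal payoffs V(N, i) = max(S_T - K, 0):
  V(2,0) = 22.591215; V(2,1) = 0.000000; V(2,2) = 0.000000
Backward induction: V(k, i) = exp(-r*dt) * [p * V(k+1, i) + (1-p) * V(k+1, i+1)]; then take max(V_cont, immediate exercise) for American.
  V(1,0) = exp(-r*dt) * [p*22.591215 + (1-p)*0.000000] = 8.391918; exercise = 7.253735; V(1,0) = max -> 8.391918
  V(1,1) = exp(-r*dt) * [p*0.000000 + (1-p)*0.000000] = 0.000000; exercise = 0.000000; V(1,1) = max -> 0.000000
  V(0,0) = exp(-r*dt) * [p*8.391918 + (1-p)*0.000000] = 3.117331; exercise = 0.000000; V(0,0) = max -> 3.117331


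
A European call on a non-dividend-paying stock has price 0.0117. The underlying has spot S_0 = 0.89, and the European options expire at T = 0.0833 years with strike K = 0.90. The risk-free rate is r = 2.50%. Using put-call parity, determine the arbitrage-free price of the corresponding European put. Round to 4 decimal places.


Put-call parity: C - P = S_0 * exp(-qT) - K * exp(-rT).
S_0 * exp(-qT) = 0.8900 * 1.00000000 = 0.89000000
K * exp(-rT) = 0.9000 * 0.99791967 = 0.89812770
P = C - S*exp(-qT) + K*exp(-rT)
P = 0.0117 - 0.89000000 + 0.89812770 = 0.0198

Answer: Put price = 0.0198


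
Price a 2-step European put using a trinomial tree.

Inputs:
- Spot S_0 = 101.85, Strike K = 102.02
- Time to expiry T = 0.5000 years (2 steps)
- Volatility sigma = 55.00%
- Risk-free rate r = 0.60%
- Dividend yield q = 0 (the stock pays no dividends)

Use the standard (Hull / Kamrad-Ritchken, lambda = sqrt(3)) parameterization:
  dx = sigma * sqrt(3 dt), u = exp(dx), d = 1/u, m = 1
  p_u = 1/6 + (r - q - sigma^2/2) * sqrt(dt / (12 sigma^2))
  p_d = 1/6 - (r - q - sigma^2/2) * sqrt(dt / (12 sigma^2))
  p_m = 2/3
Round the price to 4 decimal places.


dt = T/N = 0.250000; dx = sigma*sqrt(3*dt) = 0.476314
u = exp(dx) = 1.610128; d = 1/u = 0.621068
p_u = 0.128548, p_m = 0.666667, p_d = 0.204785
Discount per step: exp(-r*dt) = 0.998501
Stock lattice S(k, j) with j the centered position index:
  k=0: S(0,+0) = 101.8500
  k=1: S(1,-1) = 63.2558; S(1,+0) = 101.8500; S(1,+1) = 163.9916
  k=2: S(2,-2) = 39.2862; S(2,-1) = 63.2558; S(2,+0) = 101.8500; S(2,+1) = 163.9916; S(2,+2) = 264.0475
Terminal payoffs V(N, j) = max(K - S_T, 0):
  V(2,-2) = 62.733804; V(2,-1) = 38.764178; V(2,+0) = 0.170000; V(2,+1) = 0.000000; V(2,+2) = 0.000000
Backward induction: V(k, j) = exp(-r*dt) * [p_u * V(k+1, j+1) + p_m * V(k+1, j) + p_d * V(k+1, j-1)]
  V(1,-1) = exp(-r*dt) * [p_u*0.170000 + p_m*38.764178 + p_d*62.733804] = 38.653551
  V(1,+0) = exp(-r*dt) * [p_u*0.000000 + p_m*0.170000 + p_d*38.764178] = 8.039583
  V(1,+1) = exp(-r*dt) * [p_u*0.000000 + p_m*0.000000 + p_d*0.170000] = 0.034761
  V(0,+0) = exp(-r*dt) * [p_u*0.034761 + p_m*8.039583 + p_d*38.653551] = 13.259950

Answer: Price = V(0,0) = 13.2599


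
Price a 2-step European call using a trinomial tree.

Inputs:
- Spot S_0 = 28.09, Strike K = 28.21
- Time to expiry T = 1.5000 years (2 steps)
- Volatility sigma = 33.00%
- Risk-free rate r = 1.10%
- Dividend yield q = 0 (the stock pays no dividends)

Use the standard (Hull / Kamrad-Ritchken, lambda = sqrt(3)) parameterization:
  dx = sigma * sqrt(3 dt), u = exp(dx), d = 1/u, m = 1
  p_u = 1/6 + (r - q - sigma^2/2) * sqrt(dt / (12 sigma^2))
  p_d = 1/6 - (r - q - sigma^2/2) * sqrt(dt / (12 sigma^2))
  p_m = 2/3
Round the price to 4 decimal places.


dt = T/N = 0.750000; dx = sigma*sqrt(3*dt) = 0.495000
u = exp(dx) = 1.640498; d = 1/u = 0.609571
p_u = 0.133750, p_m = 0.666667, p_d = 0.199583
Discount per step: exp(-r*dt) = 0.991784
Stock lattice S(k, j) with j the centered position index:
  k=0: S(0,+0) = 28.0900
  k=1: S(1,-1) = 17.1228; S(1,+0) = 28.0900; S(1,+1) = 46.0816
  k=2: S(2,-2) = 10.4376; S(2,-1) = 17.1228; S(2,+0) = 28.0900; S(2,+1) = 46.0816; S(2,+2) = 75.5968
Terminal payoffs V(N, j) = max(S_T - K, 0):
  V(2,-2) = 0.000000; V(2,-1) = 0.000000; V(2,+0) = 0.000000; V(2,+1) = 17.871596; V(2,+2) = 47.386776
Backward induction: V(k, j) = exp(-r*dt) * [p_u * V(k+1, j+1) + p_m * V(k+1, j) + p_d * V(k+1, j-1)]
  V(1,-1) = exp(-r*dt) * [p_u*0.000000 + p_m*0.000000 + p_d*0.000000] = 0.000000
  V(1,+0) = exp(-r*dt) * [p_u*17.871596 + p_m*0.000000 + p_d*0.000000] = 2.370687
  V(1,+1) = exp(-r*dt) * [p_u*47.386776 + p_m*17.871596 + p_d*0.000000] = 18.102416
  V(0,+0) = exp(-r*dt) * [p_u*18.102416 + p_m*2.370687 + p_d*0.000000] = 3.968778

Answer: Price = V(0,0) = 3.9688


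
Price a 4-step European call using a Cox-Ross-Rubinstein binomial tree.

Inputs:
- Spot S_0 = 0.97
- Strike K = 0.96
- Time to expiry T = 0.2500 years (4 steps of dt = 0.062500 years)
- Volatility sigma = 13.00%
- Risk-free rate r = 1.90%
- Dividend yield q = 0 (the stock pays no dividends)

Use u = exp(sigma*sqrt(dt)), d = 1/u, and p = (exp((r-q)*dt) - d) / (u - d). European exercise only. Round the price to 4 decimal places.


dt = T/N = 0.062500
u = exp(sigma*sqrt(dt)) = 1.033034; d = 1/u = 0.968022
p = (exp((r-q)*dt) - d) / (u - d) = 0.510153
Discount per step: exp(-r*dt) = 0.998813
Stock lattice S(k, i) with i counting down-moves:
  k=0: S(0,0) = 0.9700
  k=1: S(1,0) = 1.0020; S(1,1) = 0.9390
  k=2: S(2,0) = 1.0351; S(2,1) = 0.9700; S(2,2) = 0.9090
  k=3: S(3,0) = 1.0693; S(3,1) = 1.0020; S(3,2) = 0.9390; S(3,3) = 0.8799
  k=4: S(4,0) = 1.1047; S(4,1) = 1.0351; S(4,2) = 0.9700; S(4,3) = 0.9090; S(4,4) = 0.8518
Terminal payoffs V(N, i) = max(S_T - K, 0):
  V(4,0) = 0.144664; V(4,1) = 0.075144; V(4,2) = 0.010000; V(4,3) = 0.000000; V(4,4) = 0.000000
Backward induction: V(k, i) = exp(-r*dt) * [p * V(k+1, i) + (1-p) * V(k+1, i+1)].
  V(3,0) = exp(-r*dt) * [p*0.144664 + (1-p)*0.075144] = 0.110478
  V(3,1) = exp(-r*dt) * [p*0.075144 + (1-p)*0.010000] = 0.043182
  V(3,2) = exp(-r*dt) * [p*0.010000 + (1-p)*0.000000] = 0.005095
  V(3,3) = exp(-r*dt) * [p*0.000000 + (1-p)*0.000000] = 0.000000
  V(2,0) = exp(-r*dt) * [p*0.110478 + (1-p)*0.043182] = 0.077422
  V(2,1) = exp(-r*dt) * [p*0.043182 + (1-p)*0.005095] = 0.024496
  V(2,2) = exp(-r*dt) * [p*0.005095 + (1-p)*0.000000] = 0.002596
  V(1,0) = exp(-r*dt) * [p*0.077422 + (1-p)*0.024496] = 0.051435
  V(1,1) = exp(-r*dt) * [p*0.024496 + (1-p)*0.002596] = 0.013752
  V(0,0) = exp(-r*dt) * [p*0.051435 + (1-p)*0.013752] = 0.032937

Answer: Price = V(0,0) = 0.0329


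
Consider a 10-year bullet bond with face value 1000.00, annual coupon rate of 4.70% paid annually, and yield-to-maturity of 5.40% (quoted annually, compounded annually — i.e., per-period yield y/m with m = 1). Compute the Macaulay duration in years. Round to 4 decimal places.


Coupon per period c = face * coupon_rate / m = 47.000000
Periods per year m = 1; per-period yield y/m = 0.054000
Number of cashflows N = 10
Cashflows (t years, CF_t, discount factor 1/(1+y/m)^(m*t), PV):
  t = 1.0000: CF_t = 47.000000, DF = 0.948767, PV = 44.592030
  t = 2.0000: CF_t = 47.000000, DF = 0.900158, PV = 42.307429
  t = 3.0000: CF_t = 47.000000, DF = 0.854040, PV = 40.139876
  t = 4.0000: CF_t = 47.000000, DF = 0.810285, PV = 38.083374
  t = 5.0000: CF_t = 47.000000, DF = 0.768771, PV = 36.132233
  t = 6.0000: CF_t = 47.000000, DF = 0.729384, PV = 34.281056
  t = 7.0000: CF_t = 47.000000, DF = 0.692015, PV = 32.524721
  t = 8.0000: CF_t = 47.000000, DF = 0.656561, PV = 30.858369
  t = 9.0000: CF_t = 47.000000, DF = 0.622923, PV = 29.277390
  t = 10.0000: CF_t = 1047.000000, DF = 0.591009, PV = 618.786133
Price P = sum_t PV_t = 946.982612
Macaulay numerator sum_t t * PV_t:
  t * PV_t at t = 1.0000: 44.592030
  t * PV_t at t = 2.0000: 84.614858
  t * PV_t at t = 3.0000: 120.419628
  t * PV_t at t = 4.0000: 152.333495
  t * PV_t at t = 5.0000: 180.661166
  t * PV_t at t = 6.0000: 205.686337
  t * PV_t at t = 7.0000: 227.673048
  t * PV_t at t = 8.0000: 246.866954
  t * PV_t at t = 9.0000: 263.496511
  t * PV_t at t = 10.0000: 6187.861335
Macaulay duration D = (sum_t t * PV_t) / P = 7714.205361 / 946.982612 = 8.146090

Answer: Macaulay duration = 8.1461 years


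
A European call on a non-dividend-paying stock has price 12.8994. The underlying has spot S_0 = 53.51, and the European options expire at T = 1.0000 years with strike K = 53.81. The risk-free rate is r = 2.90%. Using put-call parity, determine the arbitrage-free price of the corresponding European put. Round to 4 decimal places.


Answer: Put price = 11.6613

Derivation:
Put-call parity: C - P = S_0 * exp(-qT) - K * exp(-rT).
S_0 * exp(-qT) = 53.5100 * 1.00000000 = 53.51000000
K * exp(-rT) = 53.8100 * 0.97141646 = 52.27191995
P = C - S*exp(-qT) + K*exp(-rT)
P = 12.8994 - 53.51000000 + 52.27191995 = 11.6613


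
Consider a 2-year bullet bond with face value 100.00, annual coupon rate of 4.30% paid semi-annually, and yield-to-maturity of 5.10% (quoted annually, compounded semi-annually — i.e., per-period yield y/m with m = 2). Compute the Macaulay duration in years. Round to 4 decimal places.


Coupon per period c = face * coupon_rate / m = 2.150000
Periods per year m = 2; per-period yield y/m = 0.025500
Number of cashflows N = 4
Cashflows (t years, CF_t, discount factor 1/(1+y/m)^(m*t), PV):
  t = 0.5000: CF_t = 2.150000, DF = 0.975134, PV = 2.096538
  t = 1.0000: CF_t = 2.150000, DF = 0.950886, PV = 2.044406
  t = 1.5000: CF_t = 2.150000, DF = 0.927242, PV = 1.993570
  t = 2.0000: CF_t = 102.150000, DF = 0.904185, PV = 92.362507
Price P = sum_t PV_t = 98.497021
Macaulay numerator sum_t t * PV_t:
  t * PV_t at t = 0.5000: 1.048269
  t * PV_t at t = 1.0000: 2.044406
  t * PV_t at t = 1.5000: 2.990355
  t * PV_t at t = 2.0000: 184.725014
Macaulay duration D = (sum_t t * PV_t) / P = 190.808044 / 98.497021 = 1.937196

Answer: Macaulay duration = 1.9372 years


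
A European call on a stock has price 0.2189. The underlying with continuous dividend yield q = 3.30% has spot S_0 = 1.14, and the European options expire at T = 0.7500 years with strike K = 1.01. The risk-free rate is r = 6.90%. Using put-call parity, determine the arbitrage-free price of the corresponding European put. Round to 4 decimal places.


Put-call parity: C - P = S_0 * exp(-qT) - K * exp(-rT).
S_0 * exp(-qT) = 1.1400 * 0.97555377 = 1.11213130
K * exp(-rT) = 1.0100 * 0.94956623 = 0.95906189
P = C - S*exp(-qT) + K*exp(-rT)
P = 0.2189 - 1.11213130 + 0.95906189 = 0.0658

Answer: Put price = 0.0658


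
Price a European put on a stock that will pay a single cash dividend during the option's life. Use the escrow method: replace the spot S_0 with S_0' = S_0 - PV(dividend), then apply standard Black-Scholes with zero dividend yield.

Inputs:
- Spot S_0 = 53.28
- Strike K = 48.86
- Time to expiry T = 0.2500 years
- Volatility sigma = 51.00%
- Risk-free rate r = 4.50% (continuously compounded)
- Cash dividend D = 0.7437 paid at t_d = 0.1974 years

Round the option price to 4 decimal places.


Answer: Price = 3.2744

Derivation:
PV(D) = D * exp(-r * t_d) = 0.7437 * 0.99115634 = 0.73712297
S_0' = S_0 - PV(D) = 53.2800 - 0.73712297 = 52.54287703
d1 = (ln(S_0'/K) + (r + sigma^2/2)*T) / (sigma*sqrt(T)) = 0.45659991
d2 = d1 - sigma*sqrt(T) = 0.20159991
exp(-rT) = 0.98881304
N(-d1) = 0.32397932; N(-d2) = 0.42011476
P = K * exp(-rT) * N(-d2) - S_0' * N(-d1) = 48.8600 * 0.98881304 * 0.42011476 - 52.54287703 * 0.32397932 = 3.2744


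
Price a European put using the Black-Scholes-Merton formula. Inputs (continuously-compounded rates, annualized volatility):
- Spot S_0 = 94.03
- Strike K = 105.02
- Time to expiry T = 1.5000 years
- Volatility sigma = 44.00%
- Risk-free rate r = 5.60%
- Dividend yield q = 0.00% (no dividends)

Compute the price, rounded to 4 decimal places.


d1 = (ln(S/K) + (r - q + 0.5*sigma^2) * T) / (sigma * sqrt(T)) = 0.22019998
d2 = d1 - sigma * sqrt(T) = -0.31868776
exp(-rT) = 0.91943126; exp(-qT) = 1.00000000
P = K * exp(-rT) * N(-d2) - S_0 * exp(-qT) * N(-d1)
N(-d1) = 0.41285770; N(-d2) = 0.62501835
P = 105.0200 * 0.91943126 * 0.62501835 - 94.0300 * 1.00000000 * 0.41285770 = 21.5299

Answer: Price = 21.5299


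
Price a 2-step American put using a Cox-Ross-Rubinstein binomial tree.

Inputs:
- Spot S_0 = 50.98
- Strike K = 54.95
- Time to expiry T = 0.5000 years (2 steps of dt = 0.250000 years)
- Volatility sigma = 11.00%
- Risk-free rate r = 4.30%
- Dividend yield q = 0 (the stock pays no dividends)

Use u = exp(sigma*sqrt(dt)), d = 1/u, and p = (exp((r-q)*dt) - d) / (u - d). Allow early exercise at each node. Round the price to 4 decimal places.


dt = T/N = 0.250000
u = exp(sigma*sqrt(dt)) = 1.056541; d = 1/u = 0.946485
p = (exp((r-q)*dt) - d) / (u - d) = 0.584458
Discount per step: exp(-r*dt) = 0.989308
Stock lattice S(k, i) with i counting down-moves:
  k=0: S(0,0) = 50.9800
  k=1: S(1,0) = 53.8624; S(1,1) = 48.2518
  k=2: S(2,0) = 56.9079; S(2,1) = 50.9800; S(2,2) = 45.6696
Terminal payoffs V(N, i) = max(K - S_T, 0):
  V(2,0) = 0.000000; V(2,1) = 3.970000; V(2,2) = 9.280376
Backward induction: V(k, i) = exp(-r*dt) * [p * V(k+1, i) + (1-p) * V(k+1, i+1)]; then take max(V_cont, immediate exercise) for American.
  V(1,0) = exp(-r*dt) * [p*0.000000 + (1-p)*3.970000] = 1.632061; exercise = 1.087559; V(1,0) = max -> 1.632061
  V(1,1) = exp(-r*dt) * [p*3.970000 + (1-p)*9.280376] = 6.110638; exercise = 6.698187; V(1,1) = max -> 6.698187
  V(0,0) = exp(-r*dt) * [p*1.632061 + (1-p)*6.698187] = 3.697287; exercise = 3.970000; V(0,0) = max -> 3.970000

Answer: Price = V(0,0) = 3.9700


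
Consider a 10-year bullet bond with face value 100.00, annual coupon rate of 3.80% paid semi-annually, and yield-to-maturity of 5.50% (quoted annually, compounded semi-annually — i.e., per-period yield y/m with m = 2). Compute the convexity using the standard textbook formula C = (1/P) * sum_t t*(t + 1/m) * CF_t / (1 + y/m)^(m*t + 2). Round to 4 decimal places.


Coupon per period c = face * coupon_rate / m = 1.900000
Periods per year m = 2; per-period yield y/m = 0.027500
Number of cashflows N = 20
Cashflows (t years, CF_t, discount factor 1/(1+y/m)^(m*t), PV):
  t = 0.5000: CF_t = 1.900000, DF = 0.973236, PV = 1.849148
  t = 1.0000: CF_t = 1.900000, DF = 0.947188, PV = 1.799658
  t = 1.5000: CF_t = 1.900000, DF = 0.921838, PV = 1.751492
  t = 2.0000: CF_t = 1.900000, DF = 0.897166, PV = 1.704615
  t = 2.5000: CF_t = 1.900000, DF = 0.873154, PV = 1.658993
  t = 3.0000: CF_t = 1.900000, DF = 0.849785, PV = 1.614591
  t = 3.5000: CF_t = 1.900000, DF = 0.827041, PV = 1.571378
  t = 4.0000: CF_t = 1.900000, DF = 0.804906, PV = 1.529322
  t = 4.5000: CF_t = 1.900000, DF = 0.783364, PV = 1.488391
  t = 5.0000: CF_t = 1.900000, DF = 0.762398, PV = 1.448556
  t = 5.5000: CF_t = 1.900000, DF = 0.741993, PV = 1.409787
  t = 6.0000: CF_t = 1.900000, DF = 0.722134, PV = 1.372055
  t = 6.5000: CF_t = 1.900000, DF = 0.702807, PV = 1.335334
  t = 7.0000: CF_t = 1.900000, DF = 0.683997, PV = 1.299595
  t = 7.5000: CF_t = 1.900000, DF = 0.665691, PV = 1.264812
  t = 8.0000: CF_t = 1.900000, DF = 0.647874, PV = 1.230961
  t = 8.5000: CF_t = 1.900000, DF = 0.630535, PV = 1.198016
  t = 9.0000: CF_t = 1.900000, DF = 0.613659, PV = 1.165952
  t = 9.5000: CF_t = 1.900000, DF = 0.597235, PV = 1.134746
  t = 10.0000: CF_t = 101.900000, DF = 0.581251, PV = 59.229433
Price P = sum_t PV_t = 87.056836
Convexity numerator sum_t t*(t + 1/m) * CF_t / (1+y/m)^(m*t + 2):
  t = 0.5000: term = 0.875746
  t = 1.0000: term = 2.556922
  t = 1.5000: term = 4.976978
  t = 2.0000: term = 8.072957
  t = 2.5000: term = 11.785338
  t = 3.0000: term = 16.057882
  t = 3.5000: term = 20.837478
  t = 4.0000: term = 26.074008
  t = 4.5000: term = 31.720205
  t = 5.0000: term = 37.731522
  t = 5.5000: term = 44.066012
  t = 6.0000: term = 50.684198
  t = 6.5000: term = 57.548968
  t = 7.0000: term = 64.625455
  t = 7.5000: term = 71.880937
  t = 8.0000: term = 79.284732
  t = 8.5000: term = 86.808101
  t = 9.0000: term = 94.424154
  t = 9.5000: term = 102.107764
  t = 10.0000: term = 5890.649887
Convexity = (1/P) * sum = 6702.769245 / 87.056836 = 76.993026

Answer: Convexity = 76.9930


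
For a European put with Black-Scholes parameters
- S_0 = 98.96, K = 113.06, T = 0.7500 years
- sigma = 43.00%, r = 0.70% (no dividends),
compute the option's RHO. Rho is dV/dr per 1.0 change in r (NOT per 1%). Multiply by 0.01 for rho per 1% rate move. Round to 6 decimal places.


d1 = -0.1574029318; d2 = -0.5297938554
phi(d1) = 0.3940307312; exp(-qT) = 1.0000000000; exp(-rT) = 0.9947637572
N(-d2) = 0.7018725670
Rho = -K*T*exp(-rT)*N(-d2) = -113.0600 * 0.7500 * 0.9947637572 * 0.7018725670 = -59.203648

Answer: Rho = -59.203648


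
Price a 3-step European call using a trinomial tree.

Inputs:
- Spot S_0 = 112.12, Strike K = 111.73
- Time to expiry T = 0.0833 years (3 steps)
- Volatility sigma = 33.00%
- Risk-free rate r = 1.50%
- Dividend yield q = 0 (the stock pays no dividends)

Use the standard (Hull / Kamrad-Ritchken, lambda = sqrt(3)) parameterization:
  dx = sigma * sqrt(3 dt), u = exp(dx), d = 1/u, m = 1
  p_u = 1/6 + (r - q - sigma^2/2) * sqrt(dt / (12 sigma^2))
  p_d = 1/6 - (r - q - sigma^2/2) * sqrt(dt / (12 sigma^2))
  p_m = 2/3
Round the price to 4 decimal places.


dt = T/N = 0.027767; dx = sigma*sqrt(3*dt) = 0.095244
u = exp(dx) = 1.099927; d = 1/u = 0.909151
p_u = 0.160916, p_m = 0.666667, p_d = 0.172417
Discount per step: exp(-r*dt) = 0.999584
Stock lattice S(k, j) with j the centered position index:
  k=0: S(0,+0) = 112.1200
  k=1: S(1,-1) = 101.9340; S(1,+0) = 112.1200; S(1,+1) = 123.3238
  k=2: S(2,-2) = 92.6735; S(2,-1) = 101.9340; S(2,+0) = 112.1200; S(2,+1) = 123.3238; S(2,+2) = 135.6472
  k=3: S(3,-3) = 84.2542; S(3,-2) = 92.6735; S(3,-1) = 101.9340; S(3,+0) = 112.1200; S(3,+1) = 123.3238; S(3,+2) = 135.6472; S(3,+3) = 149.2020
Terminal payoffs V(N, j) = max(S_T - K, 0):
  V(3,-3) = 0.000000; V(3,-2) = 0.000000; V(3,-1) = 0.000000; V(3,+0) = 0.390000; V(3,+1) = 11.593806; V(3,+2) = 23.917174; V(3,+3) = 37.471978
Backward induction: V(k, j) = exp(-r*dt) * [p_u * V(k+1, j+1) + p_m * V(k+1, j) + p_d * V(k+1, j-1)]
  V(2,-2) = exp(-r*dt) * [p_u*0.000000 + p_m*0.000000 + p_d*0.000000] = 0.000000
  V(2,-1) = exp(-r*dt) * [p_u*0.390000 + p_m*0.000000 + p_d*0.000000] = 0.062731
  V(2,+0) = exp(-r*dt) * [p_u*11.593806 + p_m*0.390000 + p_d*0.000000] = 2.124746
  V(2,+1) = exp(-r*dt) * [p_u*23.917174 + p_m*11.593806 + p_d*0.390000] = 11.640258
  V(2,+2) = exp(-r*dt) * [p_u*37.471978 + p_m*23.917174 + p_d*11.593806] = 23.963618
  V(1,-1) = exp(-r*dt) * [p_u*2.124746 + p_m*0.062731 + p_d*0.000000] = 0.383567
  V(1,+0) = exp(-r*dt) * [p_u*11.640258 + p_m*2.124746 + p_d*0.062731] = 3.299045
  V(1,+1) = exp(-r*dt) * [p_u*23.963618 + p_m*11.640258 + p_d*2.124746] = 11.977659
  V(0,+0) = exp(-r*dt) * [p_u*11.977659 + p_m*3.299045 + p_d*0.383567] = 4.191150

Answer: Price = V(0,0) = 4.1911


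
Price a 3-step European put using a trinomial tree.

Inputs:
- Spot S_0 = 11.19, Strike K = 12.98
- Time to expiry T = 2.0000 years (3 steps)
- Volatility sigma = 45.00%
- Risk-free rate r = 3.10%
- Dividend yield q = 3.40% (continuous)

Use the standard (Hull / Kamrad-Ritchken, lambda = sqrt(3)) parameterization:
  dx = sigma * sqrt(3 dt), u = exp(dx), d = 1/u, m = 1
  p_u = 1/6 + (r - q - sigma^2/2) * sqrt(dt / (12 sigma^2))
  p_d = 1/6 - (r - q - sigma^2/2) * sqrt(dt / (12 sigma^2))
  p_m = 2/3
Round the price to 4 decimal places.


Answer: Price = V(0,0) = 3.7532

Derivation:
dt = T/N = 0.666667; dx = sigma*sqrt(3*dt) = 0.636396
u = exp(dx) = 1.889658; d = 1/u = 0.529196
p_u = 0.112062, p_m = 0.666667, p_d = 0.221271
Discount per step: exp(-r*dt) = 0.979545
Stock lattice S(k, j) with j the centered position index:
  k=0: S(0,+0) = 11.1900
  k=1: S(1,-1) = 5.9217; S(1,+0) = 11.1900; S(1,+1) = 21.1453
  k=2: S(2,-2) = 3.1337; S(2,-1) = 5.9217; S(2,+0) = 11.1900; S(2,+1) = 21.1453; S(2,+2) = 39.9574
  k=3: S(3,-3) = 1.6584; S(3,-2) = 3.1337; S(3,-1) = 5.9217; S(3,+0) = 11.1900; S(3,+1) = 21.1453; S(3,+2) = 39.9574; S(3,+3) = 75.5058
Terminal payoffs V(N, j) = max(K - S_T, 0):
  V(3,-3) = 11.321635; V(3,-2) = 9.846256; V(3,-1) = 7.058295; V(3,+0) = 1.790000; V(3,+1) = 0.000000; V(3,+2) = 0.000000; V(3,+3) = 0.000000
Backward induction: V(k, j) = exp(-r*dt) * [p_u * V(k+1, j+1) + p_m * V(k+1, j) + p_d * V(k+1, j-1)]
  V(2,-2) = exp(-r*dt) * [p_u*7.058295 + p_m*9.846256 + p_d*11.321635] = 9.658602
  V(2,-1) = exp(-r*dt) * [p_u*1.790000 + p_m*7.058295 + p_d*9.846256] = 6.939896
  V(2,+0) = exp(-r*dt) * [p_u*0.000000 + p_m*1.790000 + p_d*7.058295] = 2.698774
  V(2,+1) = exp(-r*dt) * [p_u*0.000000 + p_m*0.000000 + p_d*1.790000] = 0.387974
  V(2,+2) = exp(-r*dt) * [p_u*0.000000 + p_m*0.000000 + p_d*0.000000] = 0.000000
  V(1,-1) = exp(-r*dt) * [p_u*2.698774 + p_m*6.939896 + p_d*9.658602] = 6.921661
  V(1,+0) = exp(-r*dt) * [p_u*0.387974 + p_m*2.698774 + p_d*6.939896] = 3.309157
  V(1,+1) = exp(-r*dt) * [p_u*0.000000 + p_m*0.387974 + p_d*2.698774] = 0.838304
  V(0,+0) = exp(-r*dt) * [p_u*0.838304 + p_m*3.309157 + p_d*6.921661] = 3.753236


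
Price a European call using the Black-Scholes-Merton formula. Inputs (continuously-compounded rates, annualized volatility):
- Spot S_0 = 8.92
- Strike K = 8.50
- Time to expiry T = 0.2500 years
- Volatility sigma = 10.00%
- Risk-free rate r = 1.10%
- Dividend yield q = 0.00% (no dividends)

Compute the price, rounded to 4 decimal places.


Answer: Price = 0.4782

Derivation:
d1 = (ln(S/K) + (r - q + 0.5*sigma^2) * T) / (sigma * sqrt(T)) = 1.04459566
d2 = d1 - sigma * sqrt(T) = 0.99459566
exp(-rT) = 0.99725378; exp(-qT) = 1.00000000
C = S_0 * exp(-qT) * N(d1) - K * exp(-rT) * N(d2)
N(d1) = 0.85189506; N(d2) = 0.84003352
C = 8.9200 * 1.00000000 * 0.85189506 - 8.5000 * 0.99725378 * 0.84003352 = 0.4782


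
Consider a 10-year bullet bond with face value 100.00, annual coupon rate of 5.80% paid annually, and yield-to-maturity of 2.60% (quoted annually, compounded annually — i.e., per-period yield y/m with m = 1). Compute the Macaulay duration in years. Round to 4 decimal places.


Answer: Macaulay duration = 8.1391 years

Derivation:
Coupon per period c = face * coupon_rate / m = 5.800000
Periods per year m = 1; per-period yield y/m = 0.026000
Number of cashflows N = 10
Cashflows (t years, CF_t, discount factor 1/(1+y/m)^(m*t), PV):
  t = 1.0000: CF_t = 5.800000, DF = 0.974659, PV = 5.653021
  t = 2.0000: CF_t = 5.800000, DF = 0.949960, PV = 5.509767
  t = 3.0000: CF_t = 5.800000, DF = 0.925887, PV = 5.370144
  t = 4.0000: CF_t = 5.800000, DF = 0.902424, PV = 5.234058
  t = 5.0000: CF_t = 5.800000, DF = 0.879555, PV = 5.101421
  t = 6.0000: CF_t = 5.800000, DF = 0.857266, PV = 4.972145
  t = 7.0000: CF_t = 5.800000, DF = 0.835542, PV = 4.846146
  t = 8.0000: CF_t = 5.800000, DF = 0.814369, PV = 4.723339
  t = 9.0000: CF_t = 5.800000, DF = 0.793732, PV = 4.603644
  t = 10.0000: CF_t = 105.800000, DF = 0.773618, PV = 81.848752
Price P = sum_t PV_t = 127.862438
Macaulay numerator sum_t t * PV_t:
  t * PV_t at t = 1.0000: 5.653021
  t * PV_t at t = 2.0000: 11.019535
  t * PV_t at t = 3.0000: 16.110431
  t * PV_t at t = 4.0000: 20.936233
  t * PV_t at t = 5.0000: 25.507106
  t * PV_t at t = 6.0000: 29.832873
  t * PV_t at t = 7.0000: 33.923020
  t * PV_t at t = 8.0000: 37.786711
  t * PV_t at t = 9.0000: 41.432797
  t * PV_t at t = 10.0000: 818.487516
Macaulay duration D = (sum_t t * PV_t) / P = 1040.689245 / 127.862438 = 8.139132
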